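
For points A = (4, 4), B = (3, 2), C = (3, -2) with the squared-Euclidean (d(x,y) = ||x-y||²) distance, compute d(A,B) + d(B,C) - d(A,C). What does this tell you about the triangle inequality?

d(A,B) = 1² + 2² = 5, d(B,C) = 0² + 4² = 16, d(A,C) = 1² + 6² = 37.
d(A,B) + d(B,C) - d(A,C) = 5 + 16 - 37 = 21 - 37 = -16. This is < 0, so the triangle inequality FAILS for these points (squared-Euclidean is not a metric).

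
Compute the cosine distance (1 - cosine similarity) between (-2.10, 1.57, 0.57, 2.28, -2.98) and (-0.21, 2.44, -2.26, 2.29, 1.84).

With u = (-2.10, 1.57, 0.57, 2.28, -2.98), v = (-0.21, 2.44, -2.26, 2.29, 1.84):
u·v = (-2.1)·(-0.21) + 1.57·2.44 + 0.57·(-2.26) + 2.28·2.29 + (-2.98)·1.84 = 0.441 + 3.8308 + (-1.2882) + 5.2212 + (-5.4832) = 2.7216.
|u| = √((-2.1)² + 1.57² + 0.57² + 2.28² + (-2.98)²) = √(4.41 + 2.4649 + 0.3249 + 5.1984 + 8.8804) = √21.2786, |v| = √((-0.21)² + 2.44² + (-2.26)² + 2.29² + 1.84²) = √(0.0441 + 5.9536 + 5.1076 + 5.2441 + 3.3856) = √19.735.
cos θ = (u·v)/(|u||v|) = 2.7216/(√21.2786·√19.735) ≈ 0.1328
Cosine distance = 1 - cos θ ≈ 1 - 0.1328 = 0.8672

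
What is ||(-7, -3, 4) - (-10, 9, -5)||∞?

max(|x_i - y_i|) = max(|-7 - (-10)|, |-3 - 9|, |4 - (-5)|) = max(3, 12, 9) = 12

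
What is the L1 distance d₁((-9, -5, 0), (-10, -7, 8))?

Σ|x_i - y_i| = |-9 - (-10)| + |-5 - (-7)| + |0 - 8| = 1 + 2 + 8 = 11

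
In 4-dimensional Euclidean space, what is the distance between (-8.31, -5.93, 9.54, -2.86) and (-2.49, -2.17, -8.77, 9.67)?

√(Σ(x_i - y_i)²) = √((-8.31 - (-2.49))² + (-5.93 - (-2.17))² + (9.54 - (-8.77))² + (-2.86 - 9.67)²)
= √((-5.82)² + (-3.76)² + 18.31² + (-12.53)²) = √(33.8724 + 14.1376 + 335.2561 + 157.0009) = √540.267 ≈ 23.2436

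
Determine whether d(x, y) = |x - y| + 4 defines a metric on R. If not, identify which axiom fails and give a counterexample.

No. d fails identity of indiscernibles (specifically d(x,x) = 0): d(5, 5) = |5 - 5| + 4 = 0 + 4 = 4 ≠ 0.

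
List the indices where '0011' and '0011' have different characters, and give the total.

Differing positions: none. Hamming distance = 0.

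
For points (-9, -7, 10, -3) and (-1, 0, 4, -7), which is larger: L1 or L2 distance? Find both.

L1 = |-9 - (-1)| + |-7 - 0| + |10 - 4| + |-3 - (-7)| = 8 + 7 + 6 + 4 = 25
L2 = √(8² + 7² + 6² + 4²) = √165 ≈ 12.8452
L1 ≥ L2 always (equality iff movement is along one axis); L1 > L2 here.
Ratio L1/L2 = 25/√165 ≈ 1.9462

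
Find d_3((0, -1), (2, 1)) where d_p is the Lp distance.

(Σ|x_i - y_i|^3)^(1/3) = (|0 - 2|^3 + |-1 - 1|^3)^(1/3)
= (2^3 + 2^3)^(1/3) = (8 + 8)^(1/3) = (16)^(1/3) ≈ 2.5198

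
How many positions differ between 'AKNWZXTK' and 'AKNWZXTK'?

Differing positions: none. Hamming distance = 0.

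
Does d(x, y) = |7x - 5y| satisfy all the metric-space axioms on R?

No. d fails symmetry: d(8, 7) = |7·8 - 5·7| = |21| = 21, but d(7, 8) = |7·7 - 5·8| = |9| = 9. Since 21 ≠ 9, d(x,y) ≠ d(y,x) in general.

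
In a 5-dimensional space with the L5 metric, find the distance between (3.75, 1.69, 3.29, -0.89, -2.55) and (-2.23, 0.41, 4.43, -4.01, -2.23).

(Σ|x_i - y_i|^5)^(1/5) = (|3.75 - (-2.23)|^5 + |1.69 - 0.41|^5 + |3.29 - 4.43|^5 + |-0.89 - (-4.01)|^5 + |-2.55 - (-2.23)|^5)^(1/5)
= (5.98^5 + 1.28^5 + 1.14^5 + 3.12^5 + 0.32^5)^(1/5) ≈ (7647.2611 + 3.436 + 1.9254 + 295.6467 + 0.0034)^(1/5) = (7948.2726)^(1/5) ≈ 6.0264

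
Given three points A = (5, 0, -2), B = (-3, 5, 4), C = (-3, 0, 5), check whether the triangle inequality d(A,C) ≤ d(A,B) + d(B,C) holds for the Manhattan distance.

d(A,B) = 8 + 5 + 6 = 19, d(B,C) = 0 + 5 + 1 = 6, d(A,C) = 8 + 0 + 7 = 15.
d(A,C) = 15 ≤ 19 + 6 = 25. Triangle inequality is satisfied.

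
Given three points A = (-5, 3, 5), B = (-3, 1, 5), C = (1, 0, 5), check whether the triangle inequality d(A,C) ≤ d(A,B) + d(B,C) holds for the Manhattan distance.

d(A,B) = 2 + 2 + 0 = 4, d(B,C) = 4 + 1 + 0 = 5, d(A,C) = 6 + 3 + 0 = 9.
d(A,C) = 9 ≤ 4 + 5 = 9. Triangle inequality is satisfied.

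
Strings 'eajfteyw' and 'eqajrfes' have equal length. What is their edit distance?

Let D[i][j] be the edit distance between the first i characters of 'eajfteyw' and the first j characters of 'eqajrfes', with D[i][0] = i, D[0][j] = j, and D[i][j] = D[i-1][j-1] if the characters match, else 1 + min(D[i-1][j], D[i][j-1], D[i-1][j-1]). Filling the table (rows: prefixes of 'eajfteyw', columns: prefixes of 'eqajrfes'):
     ε  e  q  a  j  r  f  e  s
  ε  0  1  2  3  4  5  6  7  8
  e  1  0  1  2  3  4  5  6  7
  a  2  1  1  1  2  3  4  5  6
  j  3  2  2  2  1  2  3  4  5
  f  4  3  3  3  2  2  2  3  4
  t  5  4  4  4  3  3  3  3  4
  e  6  5  5  5  4  4  4  3  4
  y  7  6  6  6  5  5  5  4  4
  w  8  7  7  7  6  6  6  5  5
The bottom-right entry gives D[8][8] = 5, so no sequence of fewer than 5 edits works. Backtracking through the table gives one optimal edit sequence (5 edits):
  eajfteyw → eqajfteyw (ins q @2)
  eqajfteyw → eqajrteyw (sub f→r @5)
  eqajrteyw → eqajrfeyw (sub t→f @6)
  eqajrfeyw → eqajrfew (del y @8)
  eqajrfew → eqajrfes (sub w→s @8)
Edit distance = 5.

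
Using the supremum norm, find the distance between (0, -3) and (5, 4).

max(|x_i - y_i|) = max(|0 - 5|, |-3 - 4|) = max(5, 7) = 7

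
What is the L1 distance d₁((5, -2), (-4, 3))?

Σ|x_i - y_i| = |5 - (-4)| + |-2 - 3| = 9 + 5 = 14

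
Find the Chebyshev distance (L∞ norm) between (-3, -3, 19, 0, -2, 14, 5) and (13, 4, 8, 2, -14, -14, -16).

max(|x_i - y_i|) = max(|-3 - 13|, |-3 - 4|, |19 - 8|, |0 - 2|, |-2 - (-14)|, |14 - (-14)|, |5 - (-16)|) = max(16, 7, 11, 2, 12, 28, 21) = 28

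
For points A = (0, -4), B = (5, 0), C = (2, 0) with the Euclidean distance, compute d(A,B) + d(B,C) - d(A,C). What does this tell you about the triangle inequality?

d(A,B) = √(5² + 4²) = √41 ≈ 6.4031, d(B,C) = √(3² + 0²) = √9 = 3, d(A,C) = √(2² + 4²) = √20 ≈ 4.4721.
d(A,B) + d(B,C) - d(A,C) = 6.4031 + 3 - 4.4721 = 9.4031 - 4.4721 = 4.931 (to 4 decimal places). This is ≥ 0, so the triangle inequality holds for these points.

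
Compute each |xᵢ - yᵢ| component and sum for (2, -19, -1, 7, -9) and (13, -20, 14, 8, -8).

Σ|x_i - y_i| = |2 - 13| + |-19 - (-20)| + |-1 - 14| + |7 - 8| + |-9 - (-8)| = 11 + 1 + 15 + 1 + 1 = 29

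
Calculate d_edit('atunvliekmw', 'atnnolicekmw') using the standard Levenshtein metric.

Let D[i][j] be the edit distance between the first i characters of 'atunvliekmw' and the first j characters of 'atnnolicekmw', with D[i][0] = i, D[0][j] = j, and D[i][j] = D[i-1][j-1] if the characters match, else 1 + min(D[i-1][j], D[i][j-1], D[i-1][j-1]). Filling the table (rows: prefixes of 'atunvliekmw', columns: prefixes of 'atnnolicekmw'):
     ε  a  t  n  n  o  l  i  c  e  k  m  w
  ε  0  1  2  3  4  5  6  7  8  9 10 11 12
  a  1  0  1  2  3  4  5  6  7  8  9 10 11
  t  2  1  0  1  2  3  4  5  6  7  8  9 10
  u  3  2  1  1  2  3  4  5  6  7  8  9 10
  n  4  3  2  1  1  2  3  4  5  6  7  8  9
  v  5  4  3  2  2  2  3  4  5  6  7  8  9
  l  6  5  4  3  3  3  2  3  4  5  6  7  8
  i  7  6  5  4  4  4  3  2  3  4  5  6  7
  e  8  7  6  5  5  5  4  3  3  3  4  5  6
  k  9  8  7  6  6  6  5  4  4  4  3  4  5
  m 10  9  8  7  7  7  6  5  5  5  4  3  4
  w 11 10  9  8  8  8  7  6  6  6  5  4  3
The bottom-right entry gives D[11][12] = 3, so no sequence of fewer than 3 edits works. Backtracking through the table gives one optimal edit sequence (3 edits):
  atunvliekmw → atnnvliekmw (sub u→n @3)
  atnnvliekmw → atnnoliekmw (sub v→o @5)
  atnnoliekmw → atnnolicekmw (ins c @8)
Edit distance = 3.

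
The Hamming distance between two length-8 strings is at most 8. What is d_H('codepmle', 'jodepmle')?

Differing positions: 1. Hamming distance = 1. The maximum possible Hamming distance for length-8 strings is 8, so d_H/8 = 1/8 = 0.125.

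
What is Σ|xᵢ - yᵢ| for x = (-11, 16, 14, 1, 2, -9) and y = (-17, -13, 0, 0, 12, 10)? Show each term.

Σ|x_i - y_i| = |-11 - (-17)| + |16 - (-13)| + |14 - 0| + |1 - 0| + |2 - 12| + |-9 - 10| = 6 + 29 + 14 + 1 + 10 + 19 = 79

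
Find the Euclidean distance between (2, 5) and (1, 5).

√(Σ(x_i - y_i)²) = √((2 - 1)² + (5 - 5)²)
= √(1² + 0²) = √(1 + 0) = √1 = 1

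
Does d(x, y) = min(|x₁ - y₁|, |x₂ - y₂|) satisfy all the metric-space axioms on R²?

No. d fails identity of indiscernibles: take x = (4, 0) and y = (4, 7). Then d(x,y) = min(|4 - 4|, |0 - 7|) = min(0, 7) = 0, yet x ≠ y.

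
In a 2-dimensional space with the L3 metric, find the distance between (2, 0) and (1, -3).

(Σ|x_i - y_i|^3)^(1/3) = (|2 - 1|^3 + |0 - (-3)|^3)^(1/3)
= (1^3 + 3^3)^(1/3) = (1 + 27)^(1/3) = (28)^(1/3) ≈ 3.0366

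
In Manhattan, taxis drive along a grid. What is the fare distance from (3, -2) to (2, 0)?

Σ|x_i - y_i| = |3 - 2| + |-2 - 0| = 1 + 2 = 3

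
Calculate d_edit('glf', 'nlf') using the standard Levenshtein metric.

Let D[i][j] be the edit distance between the first i characters of 'glf' and the first j characters of 'nlf', with D[i][0] = i, D[0][j] = j, and D[i][j] = D[i-1][j-1] if the characters match, else 1 + min(D[i-1][j], D[i][j-1], D[i-1][j-1]). Filling the table (rows: prefixes of 'glf', columns: prefixes of 'nlf'):
     ε  n  l  f
  ε  0  1  2  3
  g  1  1  2  3
  l  2  2  1  2
  f  3  3  2  1
The bottom-right entry gives D[3][3] = 1, so no sequence of fewer than 1 edit works. Backtracking through the table gives one optimal edit sequence (1 edit):
  glf → nlf (sub g→n @1)
Edit distance = 1.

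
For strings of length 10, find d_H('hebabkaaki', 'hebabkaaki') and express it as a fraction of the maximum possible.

Differing positions: none. Hamming distance = 0. The maximum possible Hamming distance for length-10 strings is 10, so d_H/10 = 0/10 = 0.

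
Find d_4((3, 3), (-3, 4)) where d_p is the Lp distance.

(Σ|x_i - y_i|^4)^(1/4) = (|3 - (-3)|^4 + |3 - 4|^4)^(1/4)
= (6^4 + 1^4)^(1/4) = (1296 + 1)^(1/4) = (1297)^(1/4) ≈ 6.0012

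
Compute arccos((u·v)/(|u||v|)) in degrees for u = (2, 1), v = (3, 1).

With u = (2, 1), v = (3, 1):
u·v = 2·3 + 1·1 = 6 + 1 = 7.
|u| = √(2² + 1²) = √5, |v| = √(3² + 1²) = √10, so |u||v| = √(5·10) = √50.
cos θ = (u·v)/(|u||v|) = 7/√50 ≈ 0.989949
θ = arccos(0.989949) ≈ 8.13°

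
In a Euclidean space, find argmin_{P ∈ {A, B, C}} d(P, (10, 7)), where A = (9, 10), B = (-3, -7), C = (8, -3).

Distances: d(A) ≈ 3.1623, d(B) ≈ 19.105, d(C) ≈ 10.198. Nearest: A = (9, 10) with distance 3.1623.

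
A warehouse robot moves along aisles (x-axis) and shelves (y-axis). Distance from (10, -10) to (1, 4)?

Σ|x_i - y_i| = |10 - 1| + |-10 - 4| = 9 + 14 = 23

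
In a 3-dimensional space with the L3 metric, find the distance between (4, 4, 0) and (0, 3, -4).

(Σ|x_i - y_i|^3)^(1/3) = (|4 - 0|^3 + |4 - 3|^3 + |0 - (-4)|^3)^(1/3)
= (4^3 + 1^3 + 4^3)^(1/3) = (64 + 1 + 64)^(1/3) = (129)^(1/3) ≈ 5.0528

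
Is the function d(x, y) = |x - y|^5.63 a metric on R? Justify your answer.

No. d(x,y) = |x-y|^5.63 fails the triangle inequality since p = 5.63 > 1. Counterexample: x = -3, y = -1, z = 6. d(x,z) = |-3 - 6|^5.63 = 9^5.63 ≈ 235713.9731, but d(x,y) + d(y,z) = 2^5.63 + 7^5.63 ≈ 49.5221 + 57266.6746 = 57316.1967. Since 235713.9731 > 57316.1967, the triangle inequality is violated.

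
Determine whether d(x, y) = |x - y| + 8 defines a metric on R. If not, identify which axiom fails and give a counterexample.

No. d fails identity of indiscernibles (specifically d(x,x) = 0): d(8, 8) = |8 - 8| + 8 = 0 + 8 = 8 ≠ 0.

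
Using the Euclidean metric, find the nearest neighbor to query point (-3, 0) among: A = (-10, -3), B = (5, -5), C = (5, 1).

Distances: d(A) ≈ 7.6158, d(B) ≈ 9.434, d(C) ≈ 8.0623. Nearest: A = (-10, -3) with distance 7.6158.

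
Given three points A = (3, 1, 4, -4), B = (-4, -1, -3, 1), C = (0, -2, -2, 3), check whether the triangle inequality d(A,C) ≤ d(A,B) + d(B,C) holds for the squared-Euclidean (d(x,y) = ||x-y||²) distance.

d(A,B) = 7² + 2² + 7² + 5² = 127, d(B,C) = 4² + 1² + 1² + 2² = 22, d(A,C) = 3² + 3² + 6² + 7² = 103.
d(A,C) = 103 ≤ 127 + 22 = 149. Triangle inequality is satisfied.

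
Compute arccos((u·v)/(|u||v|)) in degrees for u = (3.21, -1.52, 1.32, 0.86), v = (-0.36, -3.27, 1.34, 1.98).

With u = (3.21, -1.52, 1.32, 0.86), v = (-0.36, -3.27, 1.34, 1.98):
u·v = 3.21·(-0.36) + (-1.52)·(-3.27) + 1.32·1.34 + 0.86·1.98 = (-1.1556) + 4.9704 + 1.7688 + 1.7028 = 7.2864.
|u| = √(3.21² + (-1.52)² + 1.32² + 0.86²) = √(10.3041 + 2.3104 + 1.7424 + 0.7396) = √15.0965, |v| = √((-0.36)² + (-3.27)² + 1.34² + 1.98²) = √(0.1296 + 10.6929 + 1.7956 + 3.9204) = √16.5385.
cos θ = (u·v)/(|u||v|) = 7.2864/(√15.0965·√16.5385) ≈ 0.461134
θ = arccos(0.461134) ≈ 62.54°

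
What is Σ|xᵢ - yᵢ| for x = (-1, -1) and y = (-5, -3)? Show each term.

Σ|x_i - y_i| = |-1 - (-5)| + |-1 - (-3)| = 4 + 2 = 6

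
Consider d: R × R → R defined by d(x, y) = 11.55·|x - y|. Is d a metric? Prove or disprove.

Yes. Since |x - y| is a metric on R and 11.55 > 0, the positive scalar multiple 11.55·|x - y| is also a metric: scaling by a positive constant preserves non-negativity, identity (d=0 ⟺ |x-y|=0 ⟺ x=y), symmetry, and the triangle inequality.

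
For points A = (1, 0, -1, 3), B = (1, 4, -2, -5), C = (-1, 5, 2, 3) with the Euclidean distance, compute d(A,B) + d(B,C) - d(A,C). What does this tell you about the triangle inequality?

d(A,B) = √(0² + 4² + 1² + 8²) = √81 = 9, d(B,C) = √(2² + 1² + 4² + 8²) = √85 ≈ 9.2195, d(A,C) = √(2² + 5² + 3² + 0²) = √38 ≈ 6.1644.
d(A,B) + d(B,C) - d(A,C) = 9 + 9.2195 - 6.1644 = 18.2195 - 6.1644 = 12.0551 (to 4 decimal places). This is ≥ 0, so the triangle inequality holds for these points.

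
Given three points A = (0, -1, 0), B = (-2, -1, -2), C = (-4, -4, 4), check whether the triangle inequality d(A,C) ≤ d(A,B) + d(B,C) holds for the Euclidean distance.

d(A,B) = √(2² + 0² + 2²) = √8 ≈ 2.8284, d(B,C) = √(2² + 3² + 6²) = √49 = 7, d(A,C) = √(4² + 3² + 4²) = √41 ≈ 6.4031.
d(A,C) ≈ 6.4031 ≤ 2.8284 + 7 = 9.8284. Triangle inequality is satisfied.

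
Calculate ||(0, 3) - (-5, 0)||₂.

√(Σ(x_i - y_i)²) = √((0 - (-5))² + (3 - 0)²)
= √(5² + 3²) = √(25 + 9) = √34 ≈ 5.831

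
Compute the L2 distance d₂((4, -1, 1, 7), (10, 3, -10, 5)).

√(Σ(x_i - y_i)²) = √((4 - 10)² + (-1 - 3)² + (1 - (-10))² + (7 - 5)²)
= √((-6)² + (-4)² + 11² + 2²) = √(36 + 16 + 121 + 4) = √177 ≈ 13.3041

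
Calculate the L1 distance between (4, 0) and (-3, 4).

Σ|x_i - y_i| = |4 - (-3)| + |0 - 4| = 7 + 4 = 11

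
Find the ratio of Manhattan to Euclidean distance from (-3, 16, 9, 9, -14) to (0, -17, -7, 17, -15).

L1 = |-3 - 0| + |16 - (-17)| + |9 - (-7)| + |9 - 17| + |-14 - (-15)| = 3 + 33 + 16 + 8 + 1 = 61
L2 = √(3² + 33² + 16² + 8² + 1²) = √1419 ≈ 37.6696
L1 ≥ L2 always (equality iff movement is along one axis); L1 > L2 here.
Ratio L1/L2 = 61/√1419 ≈ 1.6193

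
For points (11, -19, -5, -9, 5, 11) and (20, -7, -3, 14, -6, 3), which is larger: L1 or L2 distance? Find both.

L1 = |11 - 20| + |-19 - (-7)| + |-5 - (-3)| + |-9 - 14| + |5 - (-6)| + |11 - 3| = 9 + 12 + 2 + 23 + 11 + 8 = 65
L2 = √(9² + 12² + 2² + 23² + 11² + 8²) = √943 ≈ 30.7083
L1 ≥ L2 always (equality iff movement is along one axis); L1 > L2 here.
Ratio L1/L2 = 65/√943 ≈ 2.1167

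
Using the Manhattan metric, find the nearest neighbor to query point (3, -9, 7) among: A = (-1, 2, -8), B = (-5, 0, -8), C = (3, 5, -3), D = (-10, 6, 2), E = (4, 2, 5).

Distances: d(A) = 30, d(B) = 32, d(C) = 24, d(D) = 33, d(E) = 14. Nearest: E = (4, 2, 5) with distance 14.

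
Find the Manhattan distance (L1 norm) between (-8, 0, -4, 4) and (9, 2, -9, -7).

Σ|x_i - y_i| = |-8 - 9| + |0 - 2| + |-4 - (-9)| + |4 - (-7)| = 17 + 2 + 5 + 11 = 35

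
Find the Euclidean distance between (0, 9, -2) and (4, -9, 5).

√(Σ(x_i - y_i)²) = √((0 - 4)² + (9 - (-9))² + (-2 - 5)²)
= √((-4)² + 18² + (-7)²) = √(16 + 324 + 49) = √389 ≈ 19.7231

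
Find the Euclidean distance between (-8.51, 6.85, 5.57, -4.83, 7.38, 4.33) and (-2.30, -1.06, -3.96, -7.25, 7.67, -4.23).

√(Σ(x_i - y_i)²) = √((-8.51 - (-2.3))² + (6.85 - (-1.06))² + (5.57 - (-3.96))² + (-4.83 - (-7.25))² + (7.38 - 7.67)² + (4.33 - (-4.23))²)
= √((-6.21)² + 7.91² + 9.53² + 2.42² + (-0.29)² + 8.56²) = √(38.5641 + 62.5681 + 90.8209 + 5.8564 + 0.0841 + 73.2736) = √271.1672 ≈ 16.4672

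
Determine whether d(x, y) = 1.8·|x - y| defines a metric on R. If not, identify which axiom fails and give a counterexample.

Yes. Since |x - y| is a metric on R and 1.8 > 0, the positive scalar multiple 1.8·|x - y| is also a metric: scaling by a positive constant preserves non-negativity, identity (d=0 ⟺ |x-y|=0 ⟺ x=y), symmetry, and the triangle inequality.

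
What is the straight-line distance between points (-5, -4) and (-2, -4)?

√(Σ(x_i - y_i)²) = √((-5 - (-2))² + (-4 - (-4))²)
= √((-3)² + 0²) = √(9 + 0) = √9 = 3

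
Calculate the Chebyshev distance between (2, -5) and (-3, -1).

max(|x_i - y_i|) = max(|2 - (-3)|, |-5 - (-1)|) = max(5, 4) = 5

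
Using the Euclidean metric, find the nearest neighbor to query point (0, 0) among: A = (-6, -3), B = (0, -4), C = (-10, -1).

Distances: d(A) ≈ 6.7082, d(B) = 4, d(C) ≈ 10.0499. Nearest: B = (0, -4) with distance 4.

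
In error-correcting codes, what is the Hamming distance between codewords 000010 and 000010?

Differing positions: none. Hamming distance = 0.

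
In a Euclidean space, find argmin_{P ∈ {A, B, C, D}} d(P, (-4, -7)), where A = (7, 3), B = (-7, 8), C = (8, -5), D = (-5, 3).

Distances: d(A) ≈ 14.8661, d(B) ≈ 15.2971, d(C) ≈ 12.1655, d(D) ≈ 10.0499. Nearest: D = (-5, 3) with distance 10.0499.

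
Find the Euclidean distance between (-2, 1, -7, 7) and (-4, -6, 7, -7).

√(Σ(x_i - y_i)²) = √((-2 - (-4))² + (1 - (-6))² + (-7 - 7)² + (7 - (-7))²)
= √(2² + 7² + (-14)² + 14²) = √(4 + 49 + 196 + 196) = √445 ≈ 21.095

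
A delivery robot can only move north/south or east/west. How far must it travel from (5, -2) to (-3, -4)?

Σ|x_i - y_i| = |5 - (-3)| + |-2 - (-4)| = 8 + 2 = 10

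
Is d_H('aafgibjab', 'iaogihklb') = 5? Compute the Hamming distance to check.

Differing positions: 1, 3, 6, 7, 8. Hamming distance = 5, so the claim is true.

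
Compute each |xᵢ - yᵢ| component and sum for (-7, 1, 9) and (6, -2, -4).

Σ|x_i - y_i| = |-7 - 6| + |1 - (-2)| + |9 - (-4)| = 13 + 3 + 13 = 29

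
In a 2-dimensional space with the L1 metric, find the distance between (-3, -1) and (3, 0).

Σ|x_i - y_i| = |-3 - 3| + |-1 - 0| = 6 + 1 = 7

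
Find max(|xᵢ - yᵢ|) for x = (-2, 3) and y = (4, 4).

max(|x_i - y_i|) = max(|-2 - 4|, |3 - 4|) = max(6, 1) = 6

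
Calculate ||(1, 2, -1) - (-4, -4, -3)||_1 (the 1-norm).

Σ|x_i - y_i| = |1 - (-4)| + |2 - (-4)| + |-1 - (-3)| = 5 + 6 + 2 = 13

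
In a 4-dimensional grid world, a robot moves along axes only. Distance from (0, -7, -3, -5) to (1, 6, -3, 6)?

Σ|x_i - y_i| = |0 - 1| + |-7 - 6| + |-3 - (-3)| + |-5 - 6| = 1 + 13 + 0 + 11 = 25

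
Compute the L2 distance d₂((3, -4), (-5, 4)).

√(Σ(x_i - y_i)²) = √((3 - (-5))² + (-4 - 4)²)
= √(8² + (-8)²) = √(64 + 64) = √128 ≈ 11.3137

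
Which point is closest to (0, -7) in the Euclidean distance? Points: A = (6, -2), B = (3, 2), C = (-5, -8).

Distances: d(A) ≈ 7.8102, d(B) ≈ 9.4868, d(C) ≈ 5.099. Nearest: C = (-5, -8) with distance 5.099.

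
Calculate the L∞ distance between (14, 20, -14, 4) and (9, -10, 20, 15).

max(|x_i - y_i|) = max(|14 - 9|, |20 - (-10)|, |-14 - 20|, |4 - 15|) = max(5, 30, 34, 11) = 34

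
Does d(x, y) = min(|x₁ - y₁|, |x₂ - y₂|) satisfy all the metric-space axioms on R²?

No. d fails identity of indiscernibles: take x = (0, 0) and y = (0, 6). Then d(x,y) = min(|0 - 0|, |0 - 6|) = min(0, 6) = 0, yet x ≠ y.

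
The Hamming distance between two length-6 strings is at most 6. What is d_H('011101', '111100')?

Differing positions: 1, 6. Hamming distance = 2. The maximum possible Hamming distance for length-6 strings is 6, so d_H/6 = 2/6 ≈ 0.3333.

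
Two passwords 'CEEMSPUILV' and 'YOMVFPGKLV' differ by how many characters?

Differing positions: 1, 2, 3, 4, 5, 7, 8. Hamming distance = 7.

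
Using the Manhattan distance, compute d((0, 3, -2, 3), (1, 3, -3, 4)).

Σ|x_i - y_i| = |0 - 1| + |3 - 3| + |-2 - (-3)| + |3 - 4| = 1 + 0 + 1 + 1 = 3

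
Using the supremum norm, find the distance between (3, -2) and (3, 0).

max(|x_i - y_i|) = max(|3 - 3|, |-2 - 0|) = max(0, 2) = 2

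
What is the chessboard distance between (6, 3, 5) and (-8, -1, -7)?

max(|x_i - y_i|) = max(|6 - (-8)|, |3 - (-1)|, |5 - (-7)|) = max(14, 4, 12) = 14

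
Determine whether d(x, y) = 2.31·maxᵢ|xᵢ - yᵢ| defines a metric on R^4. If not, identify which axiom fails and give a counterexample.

Yes. The L∞ (Chebyshev) norm induces a metric on R^4, and multiplying a metric by a positive constant 2.31 > 0 preserves all four axioms: non-negativity (2.31·||x-y|| ≥ 0), identity (2.31·||x-y|| = 0 ⟺ ||x-y|| = 0 ⟺ x = y), symmetry (||x-y|| = ||y-x||), and the triangle inequality (2.31·||x-z|| ≤ 2.31·||x-y|| + 2.31·||y-z||). So d is a metric.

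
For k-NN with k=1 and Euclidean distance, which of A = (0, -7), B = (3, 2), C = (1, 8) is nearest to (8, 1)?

Distances: d(A) ≈ 11.3137, d(B) ≈ 5.099, d(C) ≈ 9.8995. Nearest: B = (3, 2) with distance 5.099.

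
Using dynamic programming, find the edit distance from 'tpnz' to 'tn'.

Let D[i][j] be the edit distance between the first i characters of 'tpnz' and the first j characters of 'tn', with D[i][0] = i, D[0][j] = j, and D[i][j] = D[i-1][j-1] if the characters match, else 1 + min(D[i-1][j], D[i][j-1], D[i-1][j-1]). Filling the table (rows: prefixes of 'tpnz', columns: prefixes of 'tn'):
     ε  t  n
  ε  0  1  2
  t  1  0  1
  p  2  1  1
  n  3  2  1
  z  4  3  2
The bottom-right entry gives D[4][2] = 2, so no sequence of fewer than 2 edits works. Backtracking through the table gives one optimal edit sequence (2 edits):
  tpnz → tnz (del p @2)
  tnz → tn (del z @3)
Edit distance = 2.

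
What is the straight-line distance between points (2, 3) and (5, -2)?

√(Σ(x_i - y_i)²) = √((2 - 5)² + (3 - (-2))²)
= √((-3)² + 5²) = √(9 + 25) = √34 ≈ 5.831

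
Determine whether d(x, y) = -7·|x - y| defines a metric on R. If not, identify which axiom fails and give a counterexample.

No. With c = -7 < 0, d fails non-negativity: d(1, 4) = -7·|1 - 4| = -7·3 = -21 < 0.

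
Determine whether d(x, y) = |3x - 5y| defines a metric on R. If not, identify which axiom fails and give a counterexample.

No. d fails symmetry: d(6, 5) = |3·6 - 5·5| = |-7| = 7, but d(5, 6) = |3·5 - 5·6| = |-15| = 15. Since 7 ≠ 15, d(x,y) ≠ d(y,x) in general.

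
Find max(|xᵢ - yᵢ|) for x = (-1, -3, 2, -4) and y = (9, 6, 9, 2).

max(|x_i - y_i|) = max(|-1 - 9|, |-3 - 6|, |2 - 9|, |-4 - 2|) = max(10, 9, 7, 6) = 10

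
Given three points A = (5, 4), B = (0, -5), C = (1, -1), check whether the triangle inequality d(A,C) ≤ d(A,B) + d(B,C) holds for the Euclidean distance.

d(A,B) = √(5² + 9²) = √106 ≈ 10.2956, d(B,C) = √(1² + 4²) = √17 ≈ 4.1231, d(A,C) = √(4² + 5²) = √41 ≈ 6.4031.
d(A,C) ≈ 6.4031 ≤ 10.2956 + 4.1231 = 14.4187. Triangle inequality is satisfied.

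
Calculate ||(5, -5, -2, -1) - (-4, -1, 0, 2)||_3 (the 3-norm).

(Σ|x_i - y_i|^3)^(1/3) = (|5 - (-4)|^3 + |-5 - (-1)|^3 + |-2 - 0|^3 + |-1 - 2|^3)^(1/3)
= (9^3 + 4^3 + 2^3 + 3^3)^(1/3) = (729 + 64 + 8 + 27)^(1/3) = (828)^(1/3) ≈ 9.3902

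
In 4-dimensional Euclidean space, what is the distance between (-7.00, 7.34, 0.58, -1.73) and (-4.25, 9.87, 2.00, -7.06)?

√(Σ(x_i - y_i)²) = √((-7 - (-4.25))² + (7.34 - 9.87)² + (0.58 - 2)² + (-1.73 - (-7.06))²)
= √((-2.75)² + (-2.53)² + (-1.42)² + 5.33²) = √(7.5625 + 6.4009 + 2.0164 + 28.4089) = √44.3887 ≈ 6.6625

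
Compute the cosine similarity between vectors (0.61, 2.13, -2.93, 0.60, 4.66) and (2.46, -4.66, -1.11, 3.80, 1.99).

With u = (0.61, 2.13, -2.93, 0.60, 4.66), v = (2.46, -4.66, -1.11, 3.80, 1.99):
u·v = 0.61·2.46 + 2.13·(-4.66) + (-2.93)·(-1.11) + 0.6·3.8 + 4.66·1.99 = 1.5006 + (-9.9258) + 3.2523 + 2.28 + 9.2734 = 6.3805.
|u| = √(0.61² + 2.13² + (-2.93)² + 0.6² + 4.66²) = √(0.3721 + 4.5369 + 8.5849 + 0.36 + 21.7156) = √35.5695, |v| = √(2.46² + (-4.66)² + (-1.11)² + 3.8² + 1.99²) = √(6.0516 + 21.7156 + 1.2321 + 14.44 + 3.9601) = √47.3994.
cos θ = (u·v)/(|u||v|) = 6.3805/(√35.5695·√47.3994) ≈ 0.1554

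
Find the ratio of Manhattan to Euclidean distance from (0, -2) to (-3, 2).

L1 = |0 - (-3)| + |-2 - 2| = 3 + 4 = 7
L2 = √(3² + 4²) = √25 = 5
L1 ≥ L2 always (equality iff movement is along one axis); L1 > L2 here.
Ratio L1/L2 = 7/5 = 1.4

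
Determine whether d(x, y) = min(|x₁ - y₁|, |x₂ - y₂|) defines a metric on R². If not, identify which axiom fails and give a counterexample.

No. d fails identity of indiscernibles: take x = (-1, 0) and y = (-1, 3). Then d(x,y) = min(|-1 - (-1)|, |0 - 3|) = min(0, 3) = 0, yet x ≠ y.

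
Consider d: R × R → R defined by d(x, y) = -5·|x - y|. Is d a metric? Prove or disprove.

No. With c = -5 < 0, d fails non-negativity: d(2, 10) = -5·|2 - 10| = -5·8 = -40 < 0.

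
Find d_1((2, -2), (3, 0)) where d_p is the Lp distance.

Σ|x_i - y_i| = |2 - 3| + |-2 - 0| = 1 + 2 = 3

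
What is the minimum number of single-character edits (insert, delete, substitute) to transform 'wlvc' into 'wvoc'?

Let D[i][j] be the edit distance between the first i characters of 'wlvc' and the first j characters of 'wvoc', with D[i][0] = i, D[0][j] = j, and D[i][j] = D[i-1][j-1] if the characters match, else 1 + min(D[i-1][j], D[i][j-1], D[i-1][j-1]). Filling the table (rows: prefixes of 'wlvc', columns: prefixes of 'wvoc'):
     ε  w  v  o  c
  ε  0  1  2  3  4
  w  1  0  1  2  3
  l  2  1  1  2  3
  v  3  2  1  2  3
  c  4  3  2  2  2
The bottom-right entry gives D[4][4] = 2, so no sequence of fewer than 2 edits works. Backtracking through the table gives one optimal edit sequence (2 edits):
  wlvc → wvvc (sub l→v @2)
  wvvc → wvoc (sub v→o @3)
Edit distance = 2.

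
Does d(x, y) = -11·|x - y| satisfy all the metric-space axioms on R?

No. With c = -11 < 0, d fails non-negativity: d(7, 13) = -11·|7 - 13| = -11·6 = -66 < 0.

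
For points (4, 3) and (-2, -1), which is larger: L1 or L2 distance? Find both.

L1 = |4 - (-2)| + |3 - (-1)| = 6 + 4 = 10
L2 = √(6² + 4²) = √52 ≈ 7.2111
L1 ≥ L2 always (equality iff movement is along one axis); L1 > L2 here.
Ratio L1/L2 = 10/√52 ≈ 1.3868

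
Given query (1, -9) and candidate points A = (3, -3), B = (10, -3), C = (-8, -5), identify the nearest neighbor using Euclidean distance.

Distances: d(A) ≈ 6.3246, d(B) ≈ 10.8167, d(C) ≈ 9.8489. Nearest: A = (3, -3) with distance 6.3246.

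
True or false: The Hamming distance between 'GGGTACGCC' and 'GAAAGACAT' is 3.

Differing positions: 2, 3, 4, 5, 6, 7, 8, 9. Hamming distance = 8, so the claim that d_H = 3 is false.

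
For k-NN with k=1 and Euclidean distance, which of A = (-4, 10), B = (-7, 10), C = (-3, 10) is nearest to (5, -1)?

Distances: d(A) ≈ 14.2127, d(B) ≈ 16.2788, d(C) ≈ 13.6015. Nearest: C = (-3, 10) with distance 13.6015.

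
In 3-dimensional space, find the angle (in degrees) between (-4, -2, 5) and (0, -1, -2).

With u = (-4, -2, 5), v = (0, -1, -2):
u·v = (-4)·0 + (-2)·(-1) + 5·(-2) = 0 + 2 + (-10) = -8.
|u| = √((-4)² + (-2)² + 5²) = √45, |v| = √(0² + (-1)² + (-2)²) = √5, so |u||v| = √(45·5) = √225 = 15.
cos θ = (u·v)/(|u||v|) = -8/15 ≈ -0.533333
θ = arccos(-0.533333) ≈ 122.23°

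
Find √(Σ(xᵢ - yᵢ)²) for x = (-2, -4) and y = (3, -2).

√(Σ(x_i - y_i)²) = √((-2 - 3)² + (-4 - (-2))²)
= √((-5)² + (-2)²) = √(25 + 4) = √29 ≈ 5.3852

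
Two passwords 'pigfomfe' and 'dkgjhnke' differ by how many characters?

Differing positions: 1, 2, 4, 5, 6, 7. Hamming distance = 6.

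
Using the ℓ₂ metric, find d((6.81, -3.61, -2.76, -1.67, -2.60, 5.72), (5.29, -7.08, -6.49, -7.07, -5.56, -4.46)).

√(Σ(x_i - y_i)²) = √((6.81 - 5.29)² + (-3.61 - (-7.08))² + (-2.76 - (-6.49))² + (-1.67 - (-7.07))² + (-2.6 - (-5.56))² + (5.72 - (-4.46))²)
= √(1.52² + 3.47² + 3.73² + 5.4² + 2.96² + 10.18²) = √(2.3104 + 12.0409 + 13.9129 + 29.16 + 8.7616 + 103.6324) = √169.8182 ≈ 13.0314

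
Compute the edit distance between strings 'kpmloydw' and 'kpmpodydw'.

Let D[i][j] be the edit distance between the first i characters of 'kpmloydw' and the first j characters of 'kpmpodydw', with D[i][0] = i, D[0][j] = j, and D[i][j] = D[i-1][j-1] if the characters match, else 1 + min(D[i-1][j], D[i][j-1], D[i-1][j-1]). Filling the table (rows: prefixes of 'kpmloydw', columns: prefixes of 'kpmpodydw'):
     ε  k  p  m  p  o  d  y  d  w
  ε  0  1  2  3  4  5  6  7  8  9
  k  1  0  1  2  3  4  5  6  7  8
  p  2  1  0  1  2  3  4  5  6  7
  m  3  2  1  0  1  2  3  4  5  6
  l  4  3  2  1  1  2  3  4  5  6
  o  5  4  3  2  2  1  2  3  4  5
  y  6  5  4  3  3  2  2  2  3  4
  d  7  6  5  4  4  3  2  3  2  3
  w  8  7  6  5  5  4  3  3  3  2
The bottom-right entry gives D[8][9] = 2, so no sequence of fewer than 2 edits works. Backtracking through the table gives one optimal edit sequence (2 edits):
  kpmloydw → kpmpoydw (sub l→p @4)
  kpmpoydw → kpmpodydw (ins d @6)
Edit distance = 2.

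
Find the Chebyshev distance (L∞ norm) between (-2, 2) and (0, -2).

max(|x_i - y_i|) = max(|-2 - 0|, |2 - (-2)|) = max(2, 4) = 4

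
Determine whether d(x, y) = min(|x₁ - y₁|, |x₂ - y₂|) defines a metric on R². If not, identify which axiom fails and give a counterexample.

No. d fails identity of indiscernibles: take x = (3, 0) and y = (3, 4). Then d(x,y) = min(|3 - 3|, |0 - 4|) = min(0, 4) = 0, yet x ≠ y.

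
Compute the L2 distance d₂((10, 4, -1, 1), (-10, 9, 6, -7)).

√(Σ(x_i - y_i)²) = √((10 - (-10))² + (4 - 9)² + (-1 - 6)² + (1 - (-7))²)
= √(20² + (-5)² + (-7)² + 8²) = √(400 + 25 + 49 + 64) = √538 ≈ 23.1948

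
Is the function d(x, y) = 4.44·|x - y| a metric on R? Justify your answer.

Yes. Since |x - y| is a metric on R and 4.44 > 0, the positive scalar multiple 4.44·|x - y| is also a metric: scaling by a positive constant preserves non-negativity, identity (d=0 ⟺ |x-y|=0 ⟺ x=y), symmetry, and the triangle inequality.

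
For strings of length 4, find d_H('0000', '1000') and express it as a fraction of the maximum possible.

Differing positions: 1. Hamming distance = 1. The maximum possible Hamming distance for length-4 strings is 4, so d_H/4 = 1/4 = 0.25.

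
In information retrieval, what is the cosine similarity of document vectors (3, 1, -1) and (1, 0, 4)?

With u = (3, 1, -1), v = (1, 0, 4):
u·v = 3·1 + 1·0 + (-1)·4 = 3 + 0 + (-4) = -1.
|u| = √(3² + 1² + (-1)²) = √11, |v| = √(1² + 0² + 4²) = √17, so |u||v| = √(11·17) = √187.
cos θ = (u·v)/(|u||v|) = -1/√187 ≈ -0.0731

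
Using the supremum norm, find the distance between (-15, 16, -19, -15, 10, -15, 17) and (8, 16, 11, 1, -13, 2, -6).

max(|x_i - y_i|) = max(|-15 - 8|, |16 - 16|, |-19 - 11|, |-15 - 1|, |10 - (-13)|, |-15 - 2|, |17 - (-6)|) = max(23, 0, 30, 16, 23, 17, 23) = 30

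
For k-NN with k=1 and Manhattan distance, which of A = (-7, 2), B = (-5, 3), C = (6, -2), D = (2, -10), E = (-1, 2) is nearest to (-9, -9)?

Distances: d(A) = 13, d(B) = 16, d(C) = 22, d(D) = 12, d(E) = 19. Nearest: D = (2, -10) with distance 12.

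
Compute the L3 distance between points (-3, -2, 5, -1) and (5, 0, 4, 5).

(Σ|x_i - y_i|^3)^(1/3) = (|-3 - 5|^3 + |-2 - 0|^3 + |5 - 4|^3 + |-1 - 5|^3)^(1/3)
= (8^3 + 2^3 + 1^3 + 6^3)^(1/3) = (512 + 8 + 1 + 216)^(1/3) = (737)^(1/3) ≈ 9.0328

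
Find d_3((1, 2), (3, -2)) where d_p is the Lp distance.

(Σ|x_i - y_i|^3)^(1/3) = (|1 - 3|^3 + |2 - (-2)|^3)^(1/3)
= (2^3 + 4^3)^(1/3) = (8 + 64)^(1/3) = (72)^(1/3) ≈ 4.1602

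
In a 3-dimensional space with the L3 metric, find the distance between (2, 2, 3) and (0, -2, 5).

(Σ|x_i - y_i|^3)^(1/3) = (|2 - 0|^3 + |2 - (-2)|^3 + |3 - 5|^3)^(1/3)
= (2^3 + 4^3 + 2^3)^(1/3) = (8 + 64 + 8)^(1/3) = (80)^(1/3) ≈ 4.3089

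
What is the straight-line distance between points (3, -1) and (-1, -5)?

√(Σ(x_i - y_i)²) = √((3 - (-1))² + (-1 - (-5))²)
= √(4² + 4²) = √(16 + 16) = √32 ≈ 5.6569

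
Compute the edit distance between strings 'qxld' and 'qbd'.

Let D[i][j] be the edit distance between the first i characters of 'qxld' and the first j characters of 'qbd', with D[i][0] = i, D[0][j] = j, and D[i][j] = D[i-1][j-1] if the characters match, else 1 + min(D[i-1][j], D[i][j-1], D[i-1][j-1]). Filling the table (rows: prefixes of 'qxld', columns: prefixes of 'qbd'):
     ε  q  b  d
  ε  0  1  2  3
  q  1  0  1  2
  x  2  1  1  2
  l  3  2  2  2
  d  4  3  3  2
The bottom-right entry gives D[4][3] = 2, so no sequence of fewer than 2 edits works. Backtracking through the table gives one optimal edit sequence (2 edits):
  qxld → qld (del x @2)
  qld → qbd (sub l→b @2)
Edit distance = 2.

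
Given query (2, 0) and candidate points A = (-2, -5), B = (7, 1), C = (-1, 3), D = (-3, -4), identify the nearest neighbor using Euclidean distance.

Distances: d(A) ≈ 6.4031, d(B) ≈ 5.099, d(C) ≈ 4.2426, d(D) ≈ 6.4031. Nearest: C = (-1, 3) with distance 4.2426.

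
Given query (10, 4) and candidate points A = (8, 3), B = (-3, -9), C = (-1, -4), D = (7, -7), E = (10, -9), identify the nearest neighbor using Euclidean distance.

Distances: d(A) ≈ 2.2361, d(B) ≈ 18.3848, d(C) ≈ 13.6015, d(D) ≈ 11.4018, d(E) = 13. Nearest: A = (8, 3) with distance 2.2361.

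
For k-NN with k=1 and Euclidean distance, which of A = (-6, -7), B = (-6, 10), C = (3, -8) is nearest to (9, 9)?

Distances: d(A) ≈ 21.9317, d(B) ≈ 15.0333, d(C) ≈ 18.0278. Nearest: B = (-6, 10) with distance 15.0333.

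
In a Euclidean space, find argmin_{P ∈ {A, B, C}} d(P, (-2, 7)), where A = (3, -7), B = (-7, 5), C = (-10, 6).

Distances: d(A) ≈ 14.8661, d(B) ≈ 5.3852, d(C) ≈ 8.0623. Nearest: B = (-7, 5) with distance 5.3852.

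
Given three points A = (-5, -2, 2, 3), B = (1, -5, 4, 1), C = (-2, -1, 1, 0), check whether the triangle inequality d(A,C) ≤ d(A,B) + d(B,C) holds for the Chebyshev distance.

d(A,B) = max(6, 3, 2, 2) = 6, d(B,C) = max(3, 4, 3, 1) = 4, d(A,C) = max(3, 1, 1, 3) = 3.
d(A,C) = 3 ≤ 6 + 4 = 10. Triangle inequality is satisfied.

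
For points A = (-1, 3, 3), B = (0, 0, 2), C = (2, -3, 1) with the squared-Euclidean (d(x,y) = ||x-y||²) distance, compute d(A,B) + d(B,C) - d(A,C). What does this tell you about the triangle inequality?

d(A,B) = 1² + 3² + 1² = 11, d(B,C) = 2² + 3² + 1² = 14, d(A,C) = 3² + 6² + 2² = 49.
d(A,B) + d(B,C) - d(A,C) = 11 + 14 - 49 = 25 - 49 = -24. This is < 0, so the triangle inequality FAILS for these points (squared-Euclidean is not a metric).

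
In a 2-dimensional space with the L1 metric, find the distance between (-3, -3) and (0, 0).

Σ|x_i - y_i| = |-3 - 0| + |-3 - 0| = 3 + 3 = 6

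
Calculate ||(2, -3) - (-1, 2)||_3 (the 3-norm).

(Σ|x_i - y_i|^3)^(1/3) = (|2 - (-1)|^3 + |-3 - 2|^3)^(1/3)
= (3^3 + 5^3)^(1/3) = (27 + 125)^(1/3) = (152)^(1/3) ≈ 5.3368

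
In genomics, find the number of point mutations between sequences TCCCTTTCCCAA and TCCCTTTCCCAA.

Differing positions: none. Hamming distance = 0.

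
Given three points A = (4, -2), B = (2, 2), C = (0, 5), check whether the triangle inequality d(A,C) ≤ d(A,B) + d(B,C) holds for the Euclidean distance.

d(A,B) = √(2² + 4²) = √20 ≈ 4.4721, d(B,C) = √(2² + 3²) = √13 ≈ 3.6056, d(A,C) = √(4² + 7²) = √65 ≈ 8.0623.
d(A,C) ≈ 8.0623 ≤ 4.4721 + 3.6056 = 8.0777. Triangle inequality is satisfied.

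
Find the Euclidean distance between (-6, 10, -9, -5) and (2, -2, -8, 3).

√(Σ(x_i - y_i)²) = √((-6 - 2)² + (10 - (-2))² + (-9 - (-8))² + (-5 - 3)²)
= √((-8)² + 12² + (-1)² + (-8)²) = √(64 + 144 + 1 + 64) = √273 ≈ 16.5227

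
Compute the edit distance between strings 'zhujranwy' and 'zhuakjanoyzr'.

Let D[i][j] be the edit distance between the first i characters of 'zhujranwy' and the first j characters of 'zhuakjanoyzr', with D[i][0] = i, D[0][j] = j, and D[i][j] = D[i-1][j-1] if the characters match, else 1 + min(D[i-1][j], D[i][j-1], D[i-1][j-1]). Filling the table (rows: prefixes of 'zhujranwy', columns: prefixes of 'zhuakjanoyzr'):
     ε  z  h  u  a  k  j  a  n  o  y  z  r
  ε  0  1  2  3  4  5  6  7  8  9 10 11 12
  z  1  0  1  2  3  4  5  6  7  8  9 10 11
  h  2  1  0  1  2  3  4  5  6  7  8  9 10
  u  3  2  1  0  1  2  3  4  5  6  7  8  9
  j  4  3  2  1  1  2  2  3  4  5  6  7  8
  r  5  4  3  2  2  2  3  3  4  5  6  7  7
  a  6  5  4  3  2  3  3  3  4  5  6  7  8
  n  7  6  5  4  3  3  4  4  3  4  5  6  7
  w  8  7  6  5  4  4  4  5  4  4  5  6  7
  y  9  8  7  6  5  5  5  5  5  5  4  5  6
The bottom-right entry gives D[9][12] = 6, so no sequence of fewer than 6 edits works. Backtracking through the table gives one optimal edit sequence (6 edits):
  zhujranwy → zhuajranwy (ins a @4)
  zhuajranwy → zhuakranwy (sub j→k @5)
  zhuakranwy → zhuakjanwy (sub r→j @6)
  zhuakjanwy → zhuakjanoy (sub w→o @9)
  zhuakjanoy → zhuakjanoyz (ins z @11)
  zhuakjanoyz → zhuakjanoyzr (ins r @12)
Edit distance = 6.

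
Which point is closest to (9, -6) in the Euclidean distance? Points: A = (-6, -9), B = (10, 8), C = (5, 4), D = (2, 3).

Distances: d(A) ≈ 15.2971, d(B) ≈ 14.0357, d(C) ≈ 10.7703, d(D) ≈ 11.4018. Nearest: C = (5, 4) with distance 10.7703.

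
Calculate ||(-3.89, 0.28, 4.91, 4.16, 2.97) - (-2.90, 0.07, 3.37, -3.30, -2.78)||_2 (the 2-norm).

(Σ|x_i - y_i|^2)^(1/2) = (|-3.89 - (-2.9)|^2 + |0.28 - 0.07|^2 + |4.91 - 3.37|^2 + |4.16 - (-3.3)|^2 + |2.97 - (-2.78)|^2)^(1/2)
= (0.99^2 + 0.21^2 + 1.54^2 + 7.46^2 + 5.75^2)^(1/2) = (0.9801 + 0.0441 + 2.3716 + 55.6516 + 33.0625)^(1/2) = (92.1099)^(1/2) ≈ 9.5974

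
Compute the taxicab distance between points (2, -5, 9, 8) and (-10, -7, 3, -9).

Σ|x_i - y_i| = |2 - (-10)| + |-5 - (-7)| + |9 - 3| + |8 - (-9)| = 12 + 2 + 6 + 17 = 37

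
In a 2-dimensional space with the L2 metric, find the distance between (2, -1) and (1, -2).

(Σ|x_i - y_i|^2)^(1/2) = (|2 - 1|^2 + |-1 - (-2)|^2)^(1/2)
= (1^2 + 1^2)^(1/2) = (1 + 1)^(1/2) = (2)^(1/2) ≈ 1.4142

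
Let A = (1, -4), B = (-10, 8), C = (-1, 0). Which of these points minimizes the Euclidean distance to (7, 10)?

Distances: d(A) ≈ 15.2315, d(B) ≈ 17.1172, d(C) ≈ 12.8062. Nearest: C = (-1, 0) with distance 12.8062.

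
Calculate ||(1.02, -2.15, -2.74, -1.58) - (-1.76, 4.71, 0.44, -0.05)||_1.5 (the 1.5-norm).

(Σ|x_i - y_i|^1.5)^(1/1.5) = (|1.02 - (-1.76)|^1.5 + |-2.15 - 4.71|^1.5 + |-2.74 - 0.44|^1.5 + |-1.58 - (-0.05)|^1.5)^(1/1.5)
= (2.78^1.5 + 6.86^1.5 + 3.18^1.5 + 1.53^1.5)^(1/1.5) ≈ (4.6352 + 17.9674 + 5.6708 + 1.8925)^(1/1.5) = (30.1659)^(1/1.5) ≈ 9.6905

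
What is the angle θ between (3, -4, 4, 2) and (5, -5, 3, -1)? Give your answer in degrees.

With u = (3, -4, 4, 2), v = (5, -5, 3, -1):
u·v = 3·5 + (-4)·(-5) + 4·3 + 2·(-1) = 15 + 20 + 12 + (-2) = 45.
|u| = √(3² + (-4)² + 4² + 2²) = √45, |v| = √(5² + (-5)² + 3² + (-1)²) = √60, so |u||v| = √(45·60) = √2700.
cos θ = (u·v)/(|u||v|) = 45/√2700 ≈ 0.866025
θ = arccos(0.866025) ≈ 30°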